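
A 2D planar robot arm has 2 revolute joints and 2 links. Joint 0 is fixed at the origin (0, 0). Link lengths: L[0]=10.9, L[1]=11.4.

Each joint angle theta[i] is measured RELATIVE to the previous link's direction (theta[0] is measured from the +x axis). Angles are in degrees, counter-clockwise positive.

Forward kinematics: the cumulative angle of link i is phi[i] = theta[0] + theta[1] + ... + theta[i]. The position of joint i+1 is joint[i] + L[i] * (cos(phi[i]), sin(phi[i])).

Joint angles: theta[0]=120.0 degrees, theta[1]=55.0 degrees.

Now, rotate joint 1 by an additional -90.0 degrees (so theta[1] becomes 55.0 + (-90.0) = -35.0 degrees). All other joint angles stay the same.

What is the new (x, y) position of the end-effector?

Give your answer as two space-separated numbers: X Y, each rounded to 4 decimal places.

Answer: -4.4564 20.7963

Derivation:
joint[0] = (0.0000, 0.0000)  (base)
link 0: phi[0] = 120 = 120 deg
  cos(120 deg) = -0.5000, sin(120 deg) = 0.8660
  joint[1] = (0.0000, 0.0000) + 10.9 * (-0.5000, 0.8660) = (0.0000 + -5.4500, 0.0000 + 9.4397) = (-5.4500, 9.4397)
link 1: phi[1] = 120 + -35 = 85 deg
  cos(85 deg) = 0.0872, sin(85 deg) = 0.9962
  joint[2] = (-5.4500, 9.4397) + 11.4 * (0.0872, 0.9962) = (-5.4500 + 0.9936, 9.4397 + 11.3566) = (-4.4564, 20.7963)
End effector: (-4.4564, 20.7963)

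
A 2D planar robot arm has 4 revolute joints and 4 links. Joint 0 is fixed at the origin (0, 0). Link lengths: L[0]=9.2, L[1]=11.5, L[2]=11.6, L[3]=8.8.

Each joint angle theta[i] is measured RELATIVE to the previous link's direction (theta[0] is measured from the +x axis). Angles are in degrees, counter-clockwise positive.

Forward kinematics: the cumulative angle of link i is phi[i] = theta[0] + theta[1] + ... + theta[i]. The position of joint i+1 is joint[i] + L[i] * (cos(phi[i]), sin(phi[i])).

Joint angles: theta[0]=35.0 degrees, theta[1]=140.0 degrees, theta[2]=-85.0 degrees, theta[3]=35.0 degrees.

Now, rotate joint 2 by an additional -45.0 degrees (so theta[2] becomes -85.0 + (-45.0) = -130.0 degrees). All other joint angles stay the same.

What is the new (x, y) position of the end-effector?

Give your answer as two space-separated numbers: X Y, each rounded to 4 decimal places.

joint[0] = (0.0000, 0.0000)  (base)
link 0: phi[0] = 35 = 35 deg
  cos(35 deg) = 0.8192, sin(35 deg) = 0.5736
  joint[1] = (0.0000, 0.0000) + 9.2 * (0.8192, 0.5736) = (0.0000 + 7.5362, 0.0000 + 5.2769) = (7.5362, 5.2769)
link 1: phi[1] = 35 + 140 = 175 deg
  cos(175 deg) = -0.9962, sin(175 deg) = 0.0872
  joint[2] = (7.5362, 5.2769) + 11.5 * (-0.9962, 0.0872) = (7.5362 + -11.4562, 5.2769 + 1.0023) = (-3.9200, 6.2792)
link 2: phi[2] = 35 + 140 + -130 = 45 deg
  cos(45 deg) = 0.7071, sin(45 deg) = 0.7071
  joint[3] = (-3.9200, 6.2792) + 11.6 * (0.7071, 0.7071) = (-3.9200 + 8.2024, 6.2792 + 8.2024) = (4.2824, 14.4816)
link 3: phi[3] = 35 + 140 + -130 + 35 = 80 deg
  cos(80 deg) = 0.1736, sin(80 deg) = 0.9848
  joint[4] = (4.2824, 14.4816) + 8.8 * (0.1736, 0.9848) = (4.2824 + 1.5281, 14.4816 + 8.6663) = (5.8105, 23.1479)
End effector: (5.8105, 23.1479)

Answer: 5.8105 23.1479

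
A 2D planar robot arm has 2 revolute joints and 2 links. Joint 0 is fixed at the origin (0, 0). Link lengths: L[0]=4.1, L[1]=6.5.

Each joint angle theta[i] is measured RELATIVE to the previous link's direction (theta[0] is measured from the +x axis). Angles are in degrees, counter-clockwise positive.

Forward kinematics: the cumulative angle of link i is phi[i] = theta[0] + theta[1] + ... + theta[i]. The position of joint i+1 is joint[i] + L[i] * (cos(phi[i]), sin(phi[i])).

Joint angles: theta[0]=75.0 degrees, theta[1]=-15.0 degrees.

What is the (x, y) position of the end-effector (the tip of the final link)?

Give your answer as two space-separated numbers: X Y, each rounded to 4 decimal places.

joint[0] = (0.0000, 0.0000)  (base)
link 0: phi[0] = 75 = 75 deg
  cos(75 deg) = 0.2588, sin(75 deg) = 0.9659
  joint[1] = (0.0000, 0.0000) + 4.1 * (0.2588, 0.9659) = (0.0000 + 1.0612, 0.0000 + 3.9603) = (1.0612, 3.9603)
link 1: phi[1] = 75 + -15 = 60 deg
  cos(60 deg) = 0.5000, sin(60 deg) = 0.8660
  joint[2] = (1.0612, 3.9603) + 6.5 * (0.5000, 0.8660) = (1.0612 + 3.2500, 3.9603 + 5.6292) = (4.3112, 9.5895)
End effector: (4.3112, 9.5895)

Answer: 4.3112 9.5895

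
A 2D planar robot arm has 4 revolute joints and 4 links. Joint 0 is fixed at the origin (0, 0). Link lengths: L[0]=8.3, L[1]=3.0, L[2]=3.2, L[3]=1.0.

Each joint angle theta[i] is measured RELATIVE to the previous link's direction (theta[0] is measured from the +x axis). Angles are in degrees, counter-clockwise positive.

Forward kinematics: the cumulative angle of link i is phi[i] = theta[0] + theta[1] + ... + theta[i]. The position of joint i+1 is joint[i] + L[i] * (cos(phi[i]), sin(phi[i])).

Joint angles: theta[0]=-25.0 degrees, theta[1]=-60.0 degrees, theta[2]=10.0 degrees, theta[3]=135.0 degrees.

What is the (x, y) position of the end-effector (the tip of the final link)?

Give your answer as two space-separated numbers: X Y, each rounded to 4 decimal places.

Answer: 9.1120 -8.7213

Derivation:
joint[0] = (0.0000, 0.0000)  (base)
link 0: phi[0] = -25 = -25 deg
  cos(-25 deg) = 0.9063, sin(-25 deg) = -0.4226
  joint[1] = (0.0000, 0.0000) + 8.3 * (0.9063, -0.4226) = (0.0000 + 7.5224, 0.0000 + -3.5077) = (7.5224, -3.5077)
link 1: phi[1] = -25 + -60 = -85 deg
  cos(-85 deg) = 0.0872, sin(-85 deg) = -0.9962
  joint[2] = (7.5224, -3.5077) + 3 * (0.0872, -0.9962) = (7.5224 + 0.2615, -3.5077 + -2.9886) = (7.7838, -6.4963)
link 2: phi[2] = -25 + -60 + 10 = -75 deg
  cos(-75 deg) = 0.2588, sin(-75 deg) = -0.9659
  joint[3] = (7.7838, -6.4963) + 3.2 * (0.2588, -0.9659) = (7.7838 + 0.8282, -6.4963 + -3.0910) = (8.6120, -9.5873)
link 3: phi[3] = -25 + -60 + 10 + 135 = 60 deg
  cos(60 deg) = 0.5000, sin(60 deg) = 0.8660
  joint[4] = (8.6120, -9.5873) + 1 * (0.5000, 0.8660) = (8.6120 + 0.5000, -9.5873 + 0.8660) = (9.1120, -8.7213)
End effector: (9.1120, -8.7213)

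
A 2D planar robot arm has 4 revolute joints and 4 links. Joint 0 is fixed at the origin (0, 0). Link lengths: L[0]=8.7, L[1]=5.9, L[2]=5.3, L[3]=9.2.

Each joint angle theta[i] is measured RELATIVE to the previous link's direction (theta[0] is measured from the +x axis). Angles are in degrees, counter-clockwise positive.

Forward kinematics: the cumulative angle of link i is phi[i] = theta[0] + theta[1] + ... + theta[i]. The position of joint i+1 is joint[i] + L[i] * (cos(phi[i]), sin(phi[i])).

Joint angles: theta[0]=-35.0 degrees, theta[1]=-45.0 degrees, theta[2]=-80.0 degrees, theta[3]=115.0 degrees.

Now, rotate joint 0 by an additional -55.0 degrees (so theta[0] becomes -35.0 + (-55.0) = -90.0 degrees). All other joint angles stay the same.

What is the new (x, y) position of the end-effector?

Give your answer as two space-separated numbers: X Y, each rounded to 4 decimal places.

joint[0] = (0.0000, 0.0000)  (base)
link 0: phi[0] = -90 = -90 deg
  cos(-90 deg) = 0.0000, sin(-90 deg) = -1.0000
  joint[1] = (0.0000, 0.0000) + 8.7 * (0.0000, -1.0000) = (0.0000 + 0.0000, 0.0000 + -8.7000) = (0.0000, -8.7000)
link 1: phi[1] = -90 + -45 = -135 deg
  cos(-135 deg) = -0.7071, sin(-135 deg) = -0.7071
  joint[2] = (0.0000, -8.7000) + 5.9 * (-0.7071, -0.7071) = (0.0000 + -4.1719, -8.7000 + -4.1719) = (-4.1719, -12.8719)
link 2: phi[2] = -90 + -45 + -80 = -215 deg
  cos(-215 deg) = -0.8192, sin(-215 deg) = 0.5736
  joint[3] = (-4.1719, -12.8719) + 5.3 * (-0.8192, 0.5736) = (-4.1719 + -4.3415, -12.8719 + 3.0400) = (-8.5134, -9.8320)
link 3: phi[3] = -90 + -45 + -80 + 115 = -100 deg
  cos(-100 deg) = -0.1736, sin(-100 deg) = -0.9848
  joint[4] = (-8.5134, -9.8320) + 9.2 * (-0.1736, -0.9848) = (-8.5134 + -1.5976, -9.8320 + -9.0602) = (-10.1110, -18.8922)
End effector: (-10.1110, -18.8922)

Answer: -10.1110 -18.8922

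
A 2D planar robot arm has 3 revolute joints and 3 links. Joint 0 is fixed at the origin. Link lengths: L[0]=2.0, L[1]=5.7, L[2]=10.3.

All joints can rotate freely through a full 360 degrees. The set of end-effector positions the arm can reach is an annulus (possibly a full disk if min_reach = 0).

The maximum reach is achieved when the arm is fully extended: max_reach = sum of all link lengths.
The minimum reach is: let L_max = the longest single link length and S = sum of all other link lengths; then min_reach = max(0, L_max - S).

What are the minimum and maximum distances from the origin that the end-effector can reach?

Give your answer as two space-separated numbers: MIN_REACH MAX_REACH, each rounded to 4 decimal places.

Answer: 2.6000 18.0000

Derivation:
Link lengths: [2.0, 5.7, 10.3]
max_reach = 2 + 5.7 + 10.3 = 18
L_max = max([2.0, 5.7, 10.3]) = 10.3
S (sum of others) = 18 - 10.3 = 7.7
min_reach = max(0, 10.3 - 7.7) = max(0, 2.6) = 2.6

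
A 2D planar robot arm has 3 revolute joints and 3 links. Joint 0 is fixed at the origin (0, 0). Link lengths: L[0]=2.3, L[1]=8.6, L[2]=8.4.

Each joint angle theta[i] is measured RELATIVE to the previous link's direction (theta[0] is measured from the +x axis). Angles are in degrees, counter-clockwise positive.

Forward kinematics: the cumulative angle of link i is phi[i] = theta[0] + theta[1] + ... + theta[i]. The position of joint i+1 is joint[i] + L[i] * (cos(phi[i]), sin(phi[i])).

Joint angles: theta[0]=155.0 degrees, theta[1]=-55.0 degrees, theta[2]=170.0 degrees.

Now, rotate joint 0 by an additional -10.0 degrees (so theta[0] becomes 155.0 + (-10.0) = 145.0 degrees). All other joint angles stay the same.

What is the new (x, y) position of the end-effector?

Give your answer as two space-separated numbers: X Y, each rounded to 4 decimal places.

joint[0] = (0.0000, 0.0000)  (base)
link 0: phi[0] = 145 = 145 deg
  cos(145 deg) = -0.8192, sin(145 deg) = 0.5736
  joint[1] = (0.0000, 0.0000) + 2.3 * (-0.8192, 0.5736) = (0.0000 + -1.8840, 0.0000 + 1.3192) = (-1.8840, 1.3192)
link 1: phi[1] = 145 + -55 = 90 deg
  cos(90 deg) = 0.0000, sin(90 deg) = 1.0000
  joint[2] = (-1.8840, 1.3192) + 8.6 * (0.0000, 1.0000) = (-1.8840 + 0.0000, 1.3192 + 8.6000) = (-1.8840, 9.9192)
link 2: phi[2] = 145 + -55 + 170 = 260 deg
  cos(260 deg) = -0.1736, sin(260 deg) = -0.9848
  joint[3] = (-1.8840, 9.9192) + 8.4 * (-0.1736, -0.9848) = (-1.8840 + -1.4586, 9.9192 + -8.2724) = (-3.3427, 1.6468)
End effector: (-3.3427, 1.6468)

Answer: -3.3427 1.6468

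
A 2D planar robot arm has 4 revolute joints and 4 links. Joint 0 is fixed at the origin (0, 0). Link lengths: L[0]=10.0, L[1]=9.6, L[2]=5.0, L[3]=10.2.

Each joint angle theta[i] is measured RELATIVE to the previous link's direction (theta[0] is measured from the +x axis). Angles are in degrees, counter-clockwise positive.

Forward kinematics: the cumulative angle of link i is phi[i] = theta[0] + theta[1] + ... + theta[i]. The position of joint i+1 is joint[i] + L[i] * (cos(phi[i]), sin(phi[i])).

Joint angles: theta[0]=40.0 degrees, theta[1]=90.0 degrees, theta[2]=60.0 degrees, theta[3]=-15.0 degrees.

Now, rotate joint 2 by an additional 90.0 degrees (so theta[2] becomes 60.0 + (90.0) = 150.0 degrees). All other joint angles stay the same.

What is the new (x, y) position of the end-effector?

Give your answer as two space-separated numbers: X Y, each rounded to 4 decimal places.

Answer: 1.4689 -1.3033

Derivation:
joint[0] = (0.0000, 0.0000)  (base)
link 0: phi[0] = 40 = 40 deg
  cos(40 deg) = 0.7660, sin(40 deg) = 0.6428
  joint[1] = (0.0000, 0.0000) + 10 * (0.7660, 0.6428) = (0.0000 + 7.6604, 0.0000 + 6.4279) = (7.6604, 6.4279)
link 1: phi[1] = 40 + 90 = 130 deg
  cos(130 deg) = -0.6428, sin(130 deg) = 0.7660
  joint[2] = (7.6604, 6.4279) + 9.6 * (-0.6428, 0.7660) = (7.6604 + -6.1708, 6.4279 + 7.3540) = (1.4897, 13.7819)
link 2: phi[2] = 40 + 90 + 150 = 280 deg
  cos(280 deg) = 0.1736, sin(280 deg) = -0.9848
  joint[3] = (1.4897, 13.7819) + 5 * (0.1736, -0.9848) = (1.4897 + 0.8682, 13.7819 + -4.9240) = (2.3579, 8.8579)
link 3: phi[3] = 40 + 90 + 150 + -15 = 265 deg
  cos(265 deg) = -0.0872, sin(265 deg) = -0.9962
  joint[4] = (2.3579, 8.8579) + 10.2 * (-0.0872, -0.9962) = (2.3579 + -0.8890, 8.8579 + -10.1612) = (1.4689, -1.3033)
End effector: (1.4689, -1.3033)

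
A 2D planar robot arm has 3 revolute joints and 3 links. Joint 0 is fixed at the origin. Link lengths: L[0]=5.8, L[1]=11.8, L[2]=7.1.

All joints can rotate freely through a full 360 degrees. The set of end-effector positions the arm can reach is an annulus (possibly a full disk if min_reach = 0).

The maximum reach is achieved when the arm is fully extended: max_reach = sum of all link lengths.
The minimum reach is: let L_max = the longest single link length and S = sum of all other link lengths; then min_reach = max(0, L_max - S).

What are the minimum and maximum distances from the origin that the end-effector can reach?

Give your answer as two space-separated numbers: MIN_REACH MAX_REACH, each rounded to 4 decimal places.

Link lengths: [5.8, 11.8, 7.1]
max_reach = 5.8 + 11.8 + 7.1 = 24.7
L_max = max([5.8, 11.8, 7.1]) = 11.8
S (sum of others) = 24.7 - 11.8 = 12.9
min_reach = max(0, 11.8 - 12.9) = max(0, -1.1) = 0

Answer: 0.0000 24.7000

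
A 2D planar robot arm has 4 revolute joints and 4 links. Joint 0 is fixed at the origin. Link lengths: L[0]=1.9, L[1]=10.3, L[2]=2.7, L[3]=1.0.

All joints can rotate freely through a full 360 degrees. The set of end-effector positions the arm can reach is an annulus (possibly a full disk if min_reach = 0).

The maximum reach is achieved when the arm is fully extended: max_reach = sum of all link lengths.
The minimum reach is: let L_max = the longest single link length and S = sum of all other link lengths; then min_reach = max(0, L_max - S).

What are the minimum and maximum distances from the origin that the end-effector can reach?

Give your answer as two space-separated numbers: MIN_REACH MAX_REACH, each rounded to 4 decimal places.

Link lengths: [1.9, 10.3, 2.7, 1.0]
max_reach = 1.9 + 10.3 + 2.7 + 1 = 15.9
L_max = max([1.9, 10.3, 2.7, 1.0]) = 10.3
S (sum of others) = 15.9 - 10.3 = 5.6
min_reach = max(0, 10.3 - 5.6) = max(0, 4.7) = 4.7

Answer: 4.7000 15.9000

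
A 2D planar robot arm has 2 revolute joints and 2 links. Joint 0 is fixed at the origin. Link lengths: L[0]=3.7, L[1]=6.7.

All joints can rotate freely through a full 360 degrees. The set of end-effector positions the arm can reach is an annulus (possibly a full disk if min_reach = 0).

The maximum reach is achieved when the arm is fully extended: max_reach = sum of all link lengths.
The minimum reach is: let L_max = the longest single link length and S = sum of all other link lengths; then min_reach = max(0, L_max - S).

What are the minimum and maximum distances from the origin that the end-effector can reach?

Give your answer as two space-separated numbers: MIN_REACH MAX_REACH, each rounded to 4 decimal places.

Link lengths: [3.7, 6.7]
max_reach = 3.7 + 6.7 = 10.4
L_max = max([3.7, 6.7]) = 6.7
S (sum of others) = 10.4 - 6.7 = 3.7
min_reach = max(0, 6.7 - 3.7) = max(0, 3) = 3

Answer: 3.0000 10.4000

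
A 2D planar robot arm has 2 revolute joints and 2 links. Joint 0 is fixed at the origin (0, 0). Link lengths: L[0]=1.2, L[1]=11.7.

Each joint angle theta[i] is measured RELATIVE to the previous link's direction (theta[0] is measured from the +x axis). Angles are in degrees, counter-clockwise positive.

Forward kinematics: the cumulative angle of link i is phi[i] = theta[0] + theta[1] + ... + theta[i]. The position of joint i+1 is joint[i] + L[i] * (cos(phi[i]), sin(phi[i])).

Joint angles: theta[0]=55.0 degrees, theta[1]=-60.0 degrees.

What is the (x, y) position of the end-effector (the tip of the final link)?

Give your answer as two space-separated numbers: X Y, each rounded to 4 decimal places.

joint[0] = (0.0000, 0.0000)  (base)
link 0: phi[0] = 55 = 55 deg
  cos(55 deg) = 0.5736, sin(55 deg) = 0.8192
  joint[1] = (0.0000, 0.0000) + 1.2 * (0.5736, 0.8192) = (0.0000 + 0.6883, 0.0000 + 0.9830) = (0.6883, 0.9830)
link 1: phi[1] = 55 + -60 = -5 deg
  cos(-5 deg) = 0.9962, sin(-5 deg) = -0.0872
  joint[2] = (0.6883, 0.9830) + 11.7 * (0.9962, -0.0872) = (0.6883 + 11.6555, 0.9830 + -1.0197) = (12.3438, -0.0367)
End effector: (12.3438, -0.0367)

Answer: 12.3438 -0.0367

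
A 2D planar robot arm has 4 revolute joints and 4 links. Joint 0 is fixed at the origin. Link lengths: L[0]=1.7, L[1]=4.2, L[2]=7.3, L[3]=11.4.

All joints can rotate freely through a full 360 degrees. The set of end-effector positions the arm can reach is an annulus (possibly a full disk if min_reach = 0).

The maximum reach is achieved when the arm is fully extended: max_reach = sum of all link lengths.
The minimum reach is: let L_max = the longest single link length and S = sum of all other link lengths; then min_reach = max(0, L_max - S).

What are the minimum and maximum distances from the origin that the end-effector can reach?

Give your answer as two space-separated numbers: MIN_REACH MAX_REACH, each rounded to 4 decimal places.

Answer: 0.0000 24.6000

Derivation:
Link lengths: [1.7, 4.2, 7.3, 11.4]
max_reach = 1.7 + 4.2 + 7.3 + 11.4 = 24.6
L_max = max([1.7, 4.2, 7.3, 11.4]) = 11.4
S (sum of others) = 24.6 - 11.4 = 13.2
min_reach = max(0, 11.4 - 13.2) = max(0, -1.8) = 0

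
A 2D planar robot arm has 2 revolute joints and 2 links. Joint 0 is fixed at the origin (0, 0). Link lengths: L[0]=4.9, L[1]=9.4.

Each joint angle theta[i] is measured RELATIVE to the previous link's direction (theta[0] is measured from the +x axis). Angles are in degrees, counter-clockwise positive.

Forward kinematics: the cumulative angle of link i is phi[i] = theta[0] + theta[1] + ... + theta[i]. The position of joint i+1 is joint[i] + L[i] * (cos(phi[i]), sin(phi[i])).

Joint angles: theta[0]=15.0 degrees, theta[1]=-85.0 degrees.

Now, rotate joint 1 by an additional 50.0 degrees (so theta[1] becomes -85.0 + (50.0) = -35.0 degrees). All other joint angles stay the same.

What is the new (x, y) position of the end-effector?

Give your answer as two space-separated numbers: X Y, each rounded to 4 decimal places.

joint[0] = (0.0000, 0.0000)  (base)
link 0: phi[0] = 15 = 15 deg
  cos(15 deg) = 0.9659, sin(15 deg) = 0.2588
  joint[1] = (0.0000, 0.0000) + 4.9 * (0.9659, 0.2588) = (0.0000 + 4.7330, 0.0000 + 1.2682) = (4.7330, 1.2682)
link 1: phi[1] = 15 + -35 = -20 deg
  cos(-20 deg) = 0.9397, sin(-20 deg) = -0.3420
  joint[2] = (4.7330, 1.2682) + 9.4 * (0.9397, -0.3420) = (4.7330 + 8.8331, 1.2682 + -3.2150) = (13.5661, -1.9468)
End effector: (13.5661, -1.9468)

Answer: 13.5661 -1.9468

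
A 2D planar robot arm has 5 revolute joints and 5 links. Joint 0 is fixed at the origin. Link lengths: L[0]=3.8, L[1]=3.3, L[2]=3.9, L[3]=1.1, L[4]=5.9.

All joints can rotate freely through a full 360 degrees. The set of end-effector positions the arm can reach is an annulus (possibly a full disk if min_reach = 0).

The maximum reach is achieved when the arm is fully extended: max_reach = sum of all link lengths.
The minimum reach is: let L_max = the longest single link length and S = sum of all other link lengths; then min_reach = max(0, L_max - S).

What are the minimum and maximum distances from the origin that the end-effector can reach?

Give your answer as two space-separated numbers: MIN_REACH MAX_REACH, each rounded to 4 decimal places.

Answer: 0.0000 18.0000

Derivation:
Link lengths: [3.8, 3.3, 3.9, 1.1, 5.9]
max_reach = 3.8 + 3.3 + 3.9 + 1.1 + 5.9 = 18
L_max = max([3.8, 3.3, 3.9, 1.1, 5.9]) = 5.9
S (sum of others) = 18 - 5.9 = 12.1
min_reach = max(0, 5.9 - 12.1) = max(0, -6.2) = 0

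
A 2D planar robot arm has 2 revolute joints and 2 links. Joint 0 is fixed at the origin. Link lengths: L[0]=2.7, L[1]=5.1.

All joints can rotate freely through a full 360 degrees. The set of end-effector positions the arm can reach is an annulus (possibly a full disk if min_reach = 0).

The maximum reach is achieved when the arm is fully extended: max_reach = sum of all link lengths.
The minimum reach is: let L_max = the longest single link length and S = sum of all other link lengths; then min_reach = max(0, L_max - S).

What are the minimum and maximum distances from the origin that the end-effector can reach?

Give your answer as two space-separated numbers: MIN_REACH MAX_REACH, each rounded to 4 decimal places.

Link lengths: [2.7, 5.1]
max_reach = 2.7 + 5.1 = 7.8
L_max = max([2.7, 5.1]) = 5.1
S (sum of others) = 7.8 - 5.1 = 2.7
min_reach = max(0, 5.1 - 2.7) = max(0, 2.4) = 2.4

Answer: 2.4000 7.8000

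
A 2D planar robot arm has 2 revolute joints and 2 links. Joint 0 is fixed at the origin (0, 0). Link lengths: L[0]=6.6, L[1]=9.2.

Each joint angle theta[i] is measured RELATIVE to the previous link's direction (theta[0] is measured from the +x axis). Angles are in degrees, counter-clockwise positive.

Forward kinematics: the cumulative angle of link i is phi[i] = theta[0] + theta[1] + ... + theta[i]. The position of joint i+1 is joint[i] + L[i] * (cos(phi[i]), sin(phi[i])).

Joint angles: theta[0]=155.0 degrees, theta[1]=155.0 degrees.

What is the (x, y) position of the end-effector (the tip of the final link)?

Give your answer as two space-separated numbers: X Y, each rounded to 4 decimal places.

Answer: -0.0680 -4.2583

Derivation:
joint[0] = (0.0000, 0.0000)  (base)
link 0: phi[0] = 155 = 155 deg
  cos(155 deg) = -0.9063, sin(155 deg) = 0.4226
  joint[1] = (0.0000, 0.0000) + 6.6 * (-0.9063, 0.4226) = (0.0000 + -5.9816, 0.0000 + 2.7893) = (-5.9816, 2.7893)
link 1: phi[1] = 155 + 155 = 310 deg
  cos(310 deg) = 0.6428, sin(310 deg) = -0.7660
  joint[2] = (-5.9816, 2.7893) + 9.2 * (0.6428, -0.7660) = (-5.9816 + 5.9136, 2.7893 + -7.0476) = (-0.0680, -4.2583)
End effector: (-0.0680, -4.2583)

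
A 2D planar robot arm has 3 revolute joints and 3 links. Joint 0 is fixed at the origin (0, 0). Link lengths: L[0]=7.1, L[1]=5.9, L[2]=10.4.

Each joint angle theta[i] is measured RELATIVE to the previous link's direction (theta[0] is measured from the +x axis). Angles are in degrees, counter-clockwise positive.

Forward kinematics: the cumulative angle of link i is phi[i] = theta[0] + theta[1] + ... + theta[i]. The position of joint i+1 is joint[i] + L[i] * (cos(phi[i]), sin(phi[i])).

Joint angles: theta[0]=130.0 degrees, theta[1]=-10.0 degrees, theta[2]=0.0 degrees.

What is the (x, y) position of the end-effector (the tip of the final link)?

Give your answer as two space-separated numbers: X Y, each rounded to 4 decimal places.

Answer: -12.7138 19.5551

Derivation:
joint[0] = (0.0000, 0.0000)  (base)
link 0: phi[0] = 130 = 130 deg
  cos(130 deg) = -0.6428, sin(130 deg) = 0.7660
  joint[1] = (0.0000, 0.0000) + 7.1 * (-0.6428, 0.7660) = (0.0000 + -4.5638, 0.0000 + 5.4389) = (-4.5638, 5.4389)
link 1: phi[1] = 130 + -10 = 120 deg
  cos(120 deg) = -0.5000, sin(120 deg) = 0.8660
  joint[2] = (-4.5638, 5.4389) + 5.9 * (-0.5000, 0.8660) = (-4.5638 + -2.9500, 5.4389 + 5.1095) = (-7.5138, 10.5485)
link 2: phi[2] = 130 + -10 + 0 = 120 deg
  cos(120 deg) = -0.5000, sin(120 deg) = 0.8660
  joint[3] = (-7.5138, 10.5485) + 10.4 * (-0.5000, 0.8660) = (-7.5138 + -5.2000, 10.5485 + 9.0067) = (-12.7138, 19.5551)
End effector: (-12.7138, 19.5551)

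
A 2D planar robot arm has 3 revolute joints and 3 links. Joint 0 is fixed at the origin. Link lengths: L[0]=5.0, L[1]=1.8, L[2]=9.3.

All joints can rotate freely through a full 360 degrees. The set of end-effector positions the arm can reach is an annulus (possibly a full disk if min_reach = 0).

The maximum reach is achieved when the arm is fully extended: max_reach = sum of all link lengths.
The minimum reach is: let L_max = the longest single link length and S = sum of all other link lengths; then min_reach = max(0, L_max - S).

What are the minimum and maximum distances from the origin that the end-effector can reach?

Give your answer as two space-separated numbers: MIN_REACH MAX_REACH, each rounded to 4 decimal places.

Answer: 2.5000 16.1000

Derivation:
Link lengths: [5.0, 1.8, 9.3]
max_reach = 5 + 1.8 + 9.3 = 16.1
L_max = max([5.0, 1.8, 9.3]) = 9.3
S (sum of others) = 16.1 - 9.3 = 6.8
min_reach = max(0, 9.3 - 6.8) = max(0, 2.5) = 2.5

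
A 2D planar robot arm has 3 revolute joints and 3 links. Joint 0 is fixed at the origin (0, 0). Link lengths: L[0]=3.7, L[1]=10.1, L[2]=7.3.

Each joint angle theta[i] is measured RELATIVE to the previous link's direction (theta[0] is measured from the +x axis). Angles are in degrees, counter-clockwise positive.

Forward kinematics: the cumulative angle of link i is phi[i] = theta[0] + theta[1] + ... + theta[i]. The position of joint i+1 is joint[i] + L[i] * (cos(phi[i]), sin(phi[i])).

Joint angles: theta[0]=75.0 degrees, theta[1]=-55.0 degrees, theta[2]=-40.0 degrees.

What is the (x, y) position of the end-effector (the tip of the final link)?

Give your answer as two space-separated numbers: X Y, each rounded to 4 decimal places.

Answer: 17.3083 4.5316

Derivation:
joint[0] = (0.0000, 0.0000)  (base)
link 0: phi[0] = 75 = 75 deg
  cos(75 deg) = 0.2588, sin(75 deg) = 0.9659
  joint[1] = (0.0000, 0.0000) + 3.7 * (0.2588, 0.9659) = (0.0000 + 0.9576, 0.0000 + 3.5739) = (0.9576, 3.5739)
link 1: phi[1] = 75 + -55 = 20 deg
  cos(20 deg) = 0.9397, sin(20 deg) = 0.3420
  joint[2] = (0.9576, 3.5739) + 10.1 * (0.9397, 0.3420) = (0.9576 + 9.4909, 3.5739 + 3.4544) = (10.4485, 7.0283)
link 2: phi[2] = 75 + -55 + -40 = -20 deg
  cos(-20 deg) = 0.9397, sin(-20 deg) = -0.3420
  joint[3] = (10.4485, 7.0283) + 7.3 * (0.9397, -0.3420) = (10.4485 + 6.8598, 7.0283 + -2.4967) = (17.3083, 4.5316)
End effector: (17.3083, 4.5316)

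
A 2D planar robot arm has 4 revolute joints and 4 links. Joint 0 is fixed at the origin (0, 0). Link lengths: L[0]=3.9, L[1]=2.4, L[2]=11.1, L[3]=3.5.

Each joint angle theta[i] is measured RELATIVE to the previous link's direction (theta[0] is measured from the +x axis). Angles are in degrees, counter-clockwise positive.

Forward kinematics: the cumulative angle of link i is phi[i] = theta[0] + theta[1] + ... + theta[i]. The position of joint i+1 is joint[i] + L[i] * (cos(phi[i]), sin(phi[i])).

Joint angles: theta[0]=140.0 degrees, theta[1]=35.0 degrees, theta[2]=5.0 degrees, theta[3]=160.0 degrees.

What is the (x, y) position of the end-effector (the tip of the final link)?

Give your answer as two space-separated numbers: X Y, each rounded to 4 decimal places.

joint[0] = (0.0000, 0.0000)  (base)
link 0: phi[0] = 140 = 140 deg
  cos(140 deg) = -0.7660, sin(140 deg) = 0.6428
  joint[1] = (0.0000, 0.0000) + 3.9 * (-0.7660, 0.6428) = (0.0000 + -2.9876, 0.0000 + 2.5069) = (-2.9876, 2.5069)
link 1: phi[1] = 140 + 35 = 175 deg
  cos(175 deg) = -0.9962, sin(175 deg) = 0.0872
  joint[2] = (-2.9876, 2.5069) + 2.4 * (-0.9962, 0.0872) = (-2.9876 + -2.3909, 2.5069 + 0.2092) = (-5.3784, 2.7160)
link 2: phi[2] = 140 + 35 + 5 = 180 deg
  cos(180 deg) = -1.0000, sin(180 deg) = 0.0000
  joint[3] = (-5.3784, 2.7160) + 11.1 * (-1.0000, 0.0000) = (-5.3784 + -11.1000, 2.7160 + 0.0000) = (-16.4784, 2.7160)
link 3: phi[3] = 140 + 35 + 5 + 160 = 340 deg
  cos(340 deg) = 0.9397, sin(340 deg) = -0.3420
  joint[4] = (-16.4784, 2.7160) + 3.5 * (0.9397, -0.3420) = (-16.4784 + 3.2889, 2.7160 + -1.1971) = (-13.1895, 1.5190)
End effector: (-13.1895, 1.5190)

Answer: -13.1895 1.5190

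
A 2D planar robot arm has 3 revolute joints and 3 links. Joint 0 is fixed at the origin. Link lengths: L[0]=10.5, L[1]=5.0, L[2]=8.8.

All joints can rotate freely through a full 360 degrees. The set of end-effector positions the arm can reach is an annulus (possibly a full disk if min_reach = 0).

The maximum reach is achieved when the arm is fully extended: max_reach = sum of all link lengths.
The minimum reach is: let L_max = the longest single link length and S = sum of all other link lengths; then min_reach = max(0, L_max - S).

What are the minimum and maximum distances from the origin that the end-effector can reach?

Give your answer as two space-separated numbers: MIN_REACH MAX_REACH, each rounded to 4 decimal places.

Link lengths: [10.5, 5.0, 8.8]
max_reach = 10.5 + 5 + 8.8 = 24.3
L_max = max([10.5, 5.0, 8.8]) = 10.5
S (sum of others) = 24.3 - 10.5 = 13.8
min_reach = max(0, 10.5 - 13.8) = max(0, -3.3) = 0

Answer: 0.0000 24.3000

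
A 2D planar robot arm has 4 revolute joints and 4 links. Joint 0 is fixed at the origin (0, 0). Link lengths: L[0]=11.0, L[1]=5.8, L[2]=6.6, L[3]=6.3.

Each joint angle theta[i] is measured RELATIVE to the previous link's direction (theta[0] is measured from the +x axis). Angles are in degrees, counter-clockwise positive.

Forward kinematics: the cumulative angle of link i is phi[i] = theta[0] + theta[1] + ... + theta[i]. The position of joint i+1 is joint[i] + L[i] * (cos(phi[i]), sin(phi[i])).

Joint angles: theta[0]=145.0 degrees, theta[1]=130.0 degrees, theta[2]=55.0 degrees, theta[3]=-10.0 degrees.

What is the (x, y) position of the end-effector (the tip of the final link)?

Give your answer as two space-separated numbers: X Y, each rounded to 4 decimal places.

joint[0] = (0.0000, 0.0000)  (base)
link 0: phi[0] = 145 = 145 deg
  cos(145 deg) = -0.8192, sin(145 deg) = 0.5736
  joint[1] = (0.0000, 0.0000) + 11 * (-0.8192, 0.5736) = (0.0000 + -9.0107, 0.0000 + 6.3093) = (-9.0107, 6.3093)
link 1: phi[1] = 145 + 130 = 275 deg
  cos(275 deg) = 0.0872, sin(275 deg) = -0.9962
  joint[2] = (-9.0107, 6.3093) + 5.8 * (0.0872, -0.9962) = (-9.0107 + 0.5055, 6.3093 + -5.7779) = (-8.5052, 0.5314)
link 2: phi[2] = 145 + 130 + 55 = 330 deg
  cos(330 deg) = 0.8660, sin(330 deg) = -0.5000
  joint[3] = (-8.5052, 0.5314) + 6.6 * (0.8660, -0.5000) = (-8.5052 + 5.7158, 0.5314 + -3.3000) = (-2.7894, -2.7686)
link 3: phi[3] = 145 + 130 + 55 + -10 = 320 deg
  cos(320 deg) = 0.7660, sin(320 deg) = -0.6428
  joint[4] = (-2.7894, -2.7686) + 6.3 * (0.7660, -0.6428) = (-2.7894 + 4.8261, -2.7686 + -4.0496) = (2.0367, -6.8182)
End effector: (2.0367, -6.8182)

Answer: 2.0367 -6.8182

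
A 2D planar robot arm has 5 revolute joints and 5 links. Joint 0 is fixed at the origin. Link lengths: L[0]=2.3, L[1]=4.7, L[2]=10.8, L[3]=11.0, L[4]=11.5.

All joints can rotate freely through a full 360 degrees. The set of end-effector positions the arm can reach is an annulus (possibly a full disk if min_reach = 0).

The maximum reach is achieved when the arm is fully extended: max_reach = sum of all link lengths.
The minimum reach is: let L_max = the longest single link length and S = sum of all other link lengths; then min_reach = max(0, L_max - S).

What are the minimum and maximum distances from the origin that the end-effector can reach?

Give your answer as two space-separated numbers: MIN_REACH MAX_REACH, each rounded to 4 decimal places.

Answer: 0.0000 40.3000

Derivation:
Link lengths: [2.3, 4.7, 10.8, 11.0, 11.5]
max_reach = 2.3 + 4.7 + 10.8 + 11 + 11.5 = 40.3
L_max = max([2.3, 4.7, 10.8, 11.0, 11.5]) = 11.5
S (sum of others) = 40.3 - 11.5 = 28.8
min_reach = max(0, 11.5 - 28.8) = max(0, -17.3) = 0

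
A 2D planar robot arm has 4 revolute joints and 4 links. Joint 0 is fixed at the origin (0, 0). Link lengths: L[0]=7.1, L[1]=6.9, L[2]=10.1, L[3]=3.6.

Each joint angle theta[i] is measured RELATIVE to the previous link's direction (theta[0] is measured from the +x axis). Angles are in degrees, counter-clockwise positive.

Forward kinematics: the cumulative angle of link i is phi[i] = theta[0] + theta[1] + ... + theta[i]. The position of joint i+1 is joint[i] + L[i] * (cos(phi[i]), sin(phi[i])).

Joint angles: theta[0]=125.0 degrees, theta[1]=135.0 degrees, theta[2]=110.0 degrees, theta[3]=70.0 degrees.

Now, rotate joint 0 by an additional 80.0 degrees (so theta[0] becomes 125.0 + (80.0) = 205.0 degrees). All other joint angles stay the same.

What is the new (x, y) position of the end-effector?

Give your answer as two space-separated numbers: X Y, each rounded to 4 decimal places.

joint[0] = (0.0000, 0.0000)  (base)
link 0: phi[0] = 205 = 205 deg
  cos(205 deg) = -0.9063, sin(205 deg) = -0.4226
  joint[1] = (0.0000, 0.0000) + 7.1 * (-0.9063, -0.4226) = (0.0000 + -6.4348, 0.0000 + -3.0006) = (-6.4348, -3.0006)
link 1: phi[1] = 205 + 135 = 340 deg
  cos(340 deg) = 0.9397, sin(340 deg) = -0.3420
  joint[2] = (-6.4348, -3.0006) + 6.9 * (0.9397, -0.3420) = (-6.4348 + 6.4839, -3.0006 + -2.3599) = (0.0491, -5.3605)
link 2: phi[2] = 205 + 135 + 110 = 450 deg
  cos(450 deg) = 0.0000, sin(450 deg) = 1.0000
  joint[3] = (0.0491, -5.3605) + 10.1 * (0.0000, 1.0000) = (0.0491 + 0.0000, -5.3605 + 10.1000) = (0.0491, 4.7395)
link 3: phi[3] = 205 + 135 + 110 + 70 = 520 deg
  cos(520 deg) = -0.9397, sin(520 deg) = 0.3420
  joint[4] = (0.0491, 4.7395) + 3.6 * (-0.9397, 0.3420) = (0.0491 + -3.3829, 4.7395 + 1.2313) = (-3.3338, 5.9707)
End effector: (-3.3338, 5.9707)

Answer: -3.3338 5.9707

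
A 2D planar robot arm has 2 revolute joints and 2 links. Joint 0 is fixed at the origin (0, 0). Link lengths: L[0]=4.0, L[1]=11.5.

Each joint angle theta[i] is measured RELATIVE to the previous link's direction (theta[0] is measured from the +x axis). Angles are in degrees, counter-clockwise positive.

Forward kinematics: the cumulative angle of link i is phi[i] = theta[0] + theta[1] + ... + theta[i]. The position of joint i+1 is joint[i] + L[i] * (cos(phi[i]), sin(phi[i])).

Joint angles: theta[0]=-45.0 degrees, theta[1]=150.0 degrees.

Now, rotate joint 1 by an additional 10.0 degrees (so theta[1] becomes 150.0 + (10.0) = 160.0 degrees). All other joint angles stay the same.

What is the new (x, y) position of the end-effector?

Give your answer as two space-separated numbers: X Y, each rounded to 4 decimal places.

joint[0] = (0.0000, 0.0000)  (base)
link 0: phi[0] = -45 = -45 deg
  cos(-45 deg) = 0.7071, sin(-45 deg) = -0.7071
  joint[1] = (0.0000, 0.0000) + 4 * (0.7071, -0.7071) = (0.0000 + 2.8284, 0.0000 + -2.8284) = (2.8284, -2.8284)
link 1: phi[1] = -45 + 160 = 115 deg
  cos(115 deg) = -0.4226, sin(115 deg) = 0.9063
  joint[2] = (2.8284, -2.8284) + 11.5 * (-0.4226, 0.9063) = (2.8284 + -4.8601, -2.8284 + 10.4225) = (-2.0317, 7.5941)
End effector: (-2.0317, 7.5941)

Answer: -2.0317 7.5941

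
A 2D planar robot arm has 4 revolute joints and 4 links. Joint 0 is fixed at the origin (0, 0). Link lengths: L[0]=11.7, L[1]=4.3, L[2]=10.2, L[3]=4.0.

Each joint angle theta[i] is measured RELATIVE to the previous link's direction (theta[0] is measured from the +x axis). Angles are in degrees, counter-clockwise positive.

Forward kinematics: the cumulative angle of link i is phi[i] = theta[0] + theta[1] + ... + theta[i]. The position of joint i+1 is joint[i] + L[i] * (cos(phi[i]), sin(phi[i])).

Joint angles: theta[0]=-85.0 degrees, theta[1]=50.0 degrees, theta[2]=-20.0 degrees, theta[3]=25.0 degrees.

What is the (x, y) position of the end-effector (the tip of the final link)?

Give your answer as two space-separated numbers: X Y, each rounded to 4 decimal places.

joint[0] = (0.0000, 0.0000)  (base)
link 0: phi[0] = -85 = -85 deg
  cos(-85 deg) = 0.0872, sin(-85 deg) = -0.9962
  joint[1] = (0.0000, 0.0000) + 11.7 * (0.0872, -0.9962) = (0.0000 + 1.0197, 0.0000 + -11.6555) = (1.0197, -11.6555)
link 1: phi[1] = -85 + 50 = -35 deg
  cos(-35 deg) = 0.8192, sin(-35 deg) = -0.5736
  joint[2] = (1.0197, -11.6555) + 4.3 * (0.8192, -0.5736) = (1.0197 + 3.5224, -11.6555 + -2.4664) = (4.5421, -14.1219)
link 2: phi[2] = -85 + 50 + -20 = -55 deg
  cos(-55 deg) = 0.5736, sin(-55 deg) = -0.8192
  joint[3] = (4.5421, -14.1219) + 10.2 * (0.5736, -0.8192) = (4.5421 + 5.8505, -14.1219 + -8.3554) = (10.3926, -22.4772)
link 3: phi[3] = -85 + 50 + -20 + 25 = -30 deg
  cos(-30 deg) = 0.8660, sin(-30 deg) = -0.5000
  joint[4] = (10.3926, -22.4772) + 4 * (0.8660, -0.5000) = (10.3926 + 3.4641, -22.4772 + -2.0000) = (13.8567, -24.4772)
End effector: (13.8567, -24.4772)

Answer: 13.8567 -24.4772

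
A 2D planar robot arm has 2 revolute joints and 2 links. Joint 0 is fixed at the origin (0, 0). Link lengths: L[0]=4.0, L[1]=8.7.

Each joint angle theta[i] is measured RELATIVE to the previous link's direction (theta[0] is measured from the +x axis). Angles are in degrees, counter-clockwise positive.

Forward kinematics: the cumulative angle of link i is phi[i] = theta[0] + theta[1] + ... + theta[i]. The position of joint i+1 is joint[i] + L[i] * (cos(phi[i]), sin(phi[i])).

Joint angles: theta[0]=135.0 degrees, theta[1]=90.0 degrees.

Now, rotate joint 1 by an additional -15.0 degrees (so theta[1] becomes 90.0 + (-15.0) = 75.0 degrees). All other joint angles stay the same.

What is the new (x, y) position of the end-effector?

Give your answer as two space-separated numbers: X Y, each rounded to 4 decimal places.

Answer: -10.3628 -1.5216

Derivation:
joint[0] = (0.0000, 0.0000)  (base)
link 0: phi[0] = 135 = 135 deg
  cos(135 deg) = -0.7071, sin(135 deg) = 0.7071
  joint[1] = (0.0000, 0.0000) + 4 * (-0.7071, 0.7071) = (0.0000 + -2.8284, 0.0000 + 2.8284) = (-2.8284, 2.8284)
link 1: phi[1] = 135 + 75 = 210 deg
  cos(210 deg) = -0.8660, sin(210 deg) = -0.5000
  joint[2] = (-2.8284, 2.8284) + 8.7 * (-0.8660, -0.5000) = (-2.8284 + -7.5344, 2.8284 + -4.3500) = (-10.3628, -1.5216)
End effector: (-10.3628, -1.5216)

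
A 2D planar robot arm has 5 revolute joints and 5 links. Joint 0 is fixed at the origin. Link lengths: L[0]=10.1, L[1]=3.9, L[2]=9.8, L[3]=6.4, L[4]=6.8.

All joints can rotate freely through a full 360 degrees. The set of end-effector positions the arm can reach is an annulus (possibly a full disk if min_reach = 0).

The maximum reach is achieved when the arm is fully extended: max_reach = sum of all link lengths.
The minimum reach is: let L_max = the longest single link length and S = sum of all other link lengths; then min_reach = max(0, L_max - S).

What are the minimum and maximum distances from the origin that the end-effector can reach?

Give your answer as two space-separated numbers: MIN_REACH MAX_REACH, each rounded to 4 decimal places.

Link lengths: [10.1, 3.9, 9.8, 6.4, 6.8]
max_reach = 10.1 + 3.9 + 9.8 + 6.4 + 6.8 = 37
L_max = max([10.1, 3.9, 9.8, 6.4, 6.8]) = 10.1
S (sum of others) = 37 - 10.1 = 26.9
min_reach = max(0, 10.1 - 26.9) = max(0, -16.8) = 0

Answer: 0.0000 37.0000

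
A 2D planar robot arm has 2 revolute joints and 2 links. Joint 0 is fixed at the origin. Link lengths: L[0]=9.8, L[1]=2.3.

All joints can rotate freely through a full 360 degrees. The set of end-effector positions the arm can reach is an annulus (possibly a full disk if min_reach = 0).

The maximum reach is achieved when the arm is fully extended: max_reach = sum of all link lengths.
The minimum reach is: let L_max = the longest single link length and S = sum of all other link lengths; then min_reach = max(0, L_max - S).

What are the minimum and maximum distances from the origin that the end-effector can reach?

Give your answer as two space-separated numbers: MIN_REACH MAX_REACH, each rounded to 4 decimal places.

Answer: 7.5000 12.1000

Derivation:
Link lengths: [9.8, 2.3]
max_reach = 9.8 + 2.3 = 12.1
L_max = max([9.8, 2.3]) = 9.8
S (sum of others) = 12.1 - 9.8 = 2.3
min_reach = max(0, 9.8 - 2.3) = max(0, 7.5) = 7.5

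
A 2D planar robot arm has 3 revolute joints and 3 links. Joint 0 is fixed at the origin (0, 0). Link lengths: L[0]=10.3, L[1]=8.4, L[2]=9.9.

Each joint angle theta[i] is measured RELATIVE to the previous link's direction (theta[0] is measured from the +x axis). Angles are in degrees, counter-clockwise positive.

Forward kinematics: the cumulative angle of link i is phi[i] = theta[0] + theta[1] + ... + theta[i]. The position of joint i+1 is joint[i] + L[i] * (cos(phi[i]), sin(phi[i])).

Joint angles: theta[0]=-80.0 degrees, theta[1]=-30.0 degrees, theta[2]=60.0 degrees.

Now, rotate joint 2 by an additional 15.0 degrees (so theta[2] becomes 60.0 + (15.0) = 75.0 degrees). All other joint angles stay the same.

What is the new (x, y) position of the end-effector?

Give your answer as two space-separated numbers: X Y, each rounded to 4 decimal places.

joint[0] = (0.0000, 0.0000)  (base)
link 0: phi[0] = -80 = -80 deg
  cos(-80 deg) = 0.1736, sin(-80 deg) = -0.9848
  joint[1] = (0.0000, 0.0000) + 10.3 * (0.1736, -0.9848) = (0.0000 + 1.7886, 0.0000 + -10.1435) = (1.7886, -10.1435)
link 1: phi[1] = -80 + -30 = -110 deg
  cos(-110 deg) = -0.3420, sin(-110 deg) = -0.9397
  joint[2] = (1.7886, -10.1435) + 8.4 * (-0.3420, -0.9397) = (1.7886 + -2.8730, -10.1435 + -7.8934) = (-1.0844, -18.0369)
link 2: phi[2] = -80 + -30 + 75 = -35 deg
  cos(-35 deg) = 0.8192, sin(-35 deg) = -0.5736
  joint[3] = (-1.0844, -18.0369) + 9.9 * (0.8192, -0.5736) = (-1.0844 + 8.1096, -18.0369 + -5.6784) = (7.0252, -23.7153)
End effector: (7.0252, -23.7153)

Answer: 7.0252 -23.7153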